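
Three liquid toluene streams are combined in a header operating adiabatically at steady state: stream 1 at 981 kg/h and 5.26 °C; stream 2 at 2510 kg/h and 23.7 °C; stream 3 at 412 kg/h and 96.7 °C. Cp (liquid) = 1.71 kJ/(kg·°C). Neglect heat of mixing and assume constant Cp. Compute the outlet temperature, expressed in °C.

T_out = 26.8 °C

Energy balance with Q = 0: Σ ṁᵢCp,ᵢ(T_out − Tᵢ) = 0
T_out = Σ ṁᵢCp,ᵢTᵢ / Σ ṁᵢCp,ᵢ
      = 178670 / 6674.1 = 26.771 °C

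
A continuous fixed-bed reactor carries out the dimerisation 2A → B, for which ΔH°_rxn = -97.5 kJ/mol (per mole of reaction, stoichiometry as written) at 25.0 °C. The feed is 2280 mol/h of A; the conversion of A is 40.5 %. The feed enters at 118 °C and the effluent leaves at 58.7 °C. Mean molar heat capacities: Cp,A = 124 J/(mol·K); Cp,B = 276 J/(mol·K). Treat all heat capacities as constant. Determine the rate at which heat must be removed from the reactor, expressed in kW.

Q_out = 17.0 kW

Extent of reaction ξ = 0.405 × 2280 / 2 = 461.7 mol/h
Reaction term: ξ·ΔH°_rxn = 461.7 × -97.5 = -45016 kJ/h
Sensible, feed 118→25 °C: -26293 kJ/h
Outlet flows (mol/h): A 1356.6, B 461.7
Sensible, products 25→58.7 °C: 9963.3 kJ/h
Q = ΔH = -61345 kJ/h = -17.04 kW
Heat removed = 17.04 kW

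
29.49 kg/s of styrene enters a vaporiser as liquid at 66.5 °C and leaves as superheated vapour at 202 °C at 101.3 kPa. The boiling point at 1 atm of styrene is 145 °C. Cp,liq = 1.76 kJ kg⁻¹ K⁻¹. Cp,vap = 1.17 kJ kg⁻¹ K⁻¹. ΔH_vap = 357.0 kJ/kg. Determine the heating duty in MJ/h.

Q = 59600 MJ/h

liquid 66.5→145 °C: 138.16 kJ/kg
vaporisation at 145 °C: 357 kJ/kg
vapour 145→202 °C: 66.69 kJ/kg
Δh = 138.16 + 357 + 66.69 = 561.85 kJ/kg
Q = ṁ·Δh = 29.49 kg/s × 561.85 kJ/kg = 16569 kJ/s
|Q| = 16569 kW = 59648 MJ/h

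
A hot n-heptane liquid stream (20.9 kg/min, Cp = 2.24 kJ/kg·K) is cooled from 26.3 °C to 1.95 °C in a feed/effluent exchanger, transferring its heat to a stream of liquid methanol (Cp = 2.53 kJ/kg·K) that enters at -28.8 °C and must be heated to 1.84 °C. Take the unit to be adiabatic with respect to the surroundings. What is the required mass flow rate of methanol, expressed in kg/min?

Heat released by hot stream: Q = 20.9 × 2.24 × (26.3 − 1.95) = 1140 kJ/min
Energy balance on cold side (adiabatic exchanger): Q = ṁ_c·Cp_c·(T_c,out − T_c,in)
ṁ_c = 1140 / [2.53 × (1.84 − -28.8)] = 14.706 kg/min

ṁ_c = 14.7 kg/min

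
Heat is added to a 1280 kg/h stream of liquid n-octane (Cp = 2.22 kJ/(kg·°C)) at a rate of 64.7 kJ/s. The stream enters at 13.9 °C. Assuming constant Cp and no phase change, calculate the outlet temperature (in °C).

Q = 64.7 kJ/s = 232920 kJ/h
ΔT = Q/(ṁ·Cp) = 232920/(1280×2.22) = 81.968 K
T_out = 13.9 + 81.968 = 95.868 °C

T_out = 95.9 °C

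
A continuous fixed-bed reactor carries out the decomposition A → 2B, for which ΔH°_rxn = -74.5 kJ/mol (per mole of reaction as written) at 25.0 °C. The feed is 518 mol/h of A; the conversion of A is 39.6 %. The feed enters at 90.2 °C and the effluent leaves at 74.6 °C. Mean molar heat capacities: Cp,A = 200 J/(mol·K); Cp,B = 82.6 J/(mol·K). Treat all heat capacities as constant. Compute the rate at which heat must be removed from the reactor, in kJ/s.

Q_out = 4.79 kJ/s

Extent of reaction ξ = 0.396 × 518 = 205.13 mol/h
Reaction term: ξ·ΔH°_rxn = 205.13 × -74.5 = -15282 kJ/h
Sensible, feed 90.2→25 °C: -6754.7 kJ/h
Outlet flows (mol/h): A 312.87, B 410.26
Sensible, products 25→74.6 °C: 4784.5 kJ/h
Q = ΔH = -17252 kJ/h = -4.7923 kW
Heat removed = 4.7923 kJ/s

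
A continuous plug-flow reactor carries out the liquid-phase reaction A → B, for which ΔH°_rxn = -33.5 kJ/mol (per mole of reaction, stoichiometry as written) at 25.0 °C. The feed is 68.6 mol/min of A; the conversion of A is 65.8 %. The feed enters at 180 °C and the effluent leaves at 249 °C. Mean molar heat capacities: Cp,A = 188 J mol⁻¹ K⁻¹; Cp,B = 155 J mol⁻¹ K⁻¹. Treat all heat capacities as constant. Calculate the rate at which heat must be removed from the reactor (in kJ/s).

Extent of reaction ξ = 0.658 × 68.6 = 45.139 mol/min
Reaction term: ξ·ΔH°_rxn = 45.139 × -33.5 = -1512.1 kJ/min
Sensible, feed 180→25 °C: -1999 kJ/min
Outlet flows (mol/min): A 23.461, B 45.139
Sensible, products 25→249 °C: 2555.2 kJ/min
Q = ΔH = -955.94 kJ/min = -15.932 kW
Heat removed = 15.932 kJ/s

Q_out = 15.9 kJ/s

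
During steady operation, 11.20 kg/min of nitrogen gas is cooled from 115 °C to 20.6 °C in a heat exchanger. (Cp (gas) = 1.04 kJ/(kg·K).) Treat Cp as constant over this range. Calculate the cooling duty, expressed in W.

Q_c = 18300 W

Q = ṁ·Cp·ΔT = 11.20 × 1.04 × (20.6 − 115) = -1099.6 kJ/min
Converting: 1099.6 / 60 s = 18.326 kW
Cooling duty = 18326 W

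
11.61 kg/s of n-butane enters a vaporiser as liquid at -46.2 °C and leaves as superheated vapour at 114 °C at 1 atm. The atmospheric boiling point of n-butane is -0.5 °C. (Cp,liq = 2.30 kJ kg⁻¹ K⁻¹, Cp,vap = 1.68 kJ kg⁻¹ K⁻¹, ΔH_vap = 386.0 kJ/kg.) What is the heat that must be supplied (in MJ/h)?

Q = 28600 MJ/h

liquid -46.2→-0.5 °C: 105.11 kJ/kg
vaporisation at -0.5 °C: 386 kJ/kg
vapour -0.5→114 °C: 192.36 kJ/kg
Δh = 105.11 + 386 + 192.36 = 683.47 kJ/kg
Q = ṁ·Δh = 11.61 kg/s × 683.47 kJ/kg = 7935.1 kJ/s
|Q| = 7935.1 kW = 28566 MJ/h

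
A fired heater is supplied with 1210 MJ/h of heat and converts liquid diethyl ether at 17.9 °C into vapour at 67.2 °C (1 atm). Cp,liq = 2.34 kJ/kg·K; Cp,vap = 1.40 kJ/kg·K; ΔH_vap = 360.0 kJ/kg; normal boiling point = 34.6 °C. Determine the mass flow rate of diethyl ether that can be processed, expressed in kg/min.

Δh = 2.34×(34.6−17.9) + 360.0 + 1.40×(67.2−34.6) = 444.72 kJ/kg
Q = 1210 MJ/h = 336.11 kJ/s = 20167 kJ/min
ṁ = Q/Δh = 20167 / 444.72 = 45.347 kg/min

ṁ = 45.3 kg/min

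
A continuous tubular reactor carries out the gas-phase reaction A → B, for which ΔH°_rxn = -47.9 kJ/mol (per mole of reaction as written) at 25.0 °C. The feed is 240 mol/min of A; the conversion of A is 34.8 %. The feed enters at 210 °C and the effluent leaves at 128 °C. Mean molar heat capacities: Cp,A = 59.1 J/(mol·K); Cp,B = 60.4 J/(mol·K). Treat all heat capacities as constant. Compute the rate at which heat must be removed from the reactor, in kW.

Q_out = 85.9 kW

Extent of reaction ξ = 0.348 × 240 = 83.52 mol/min
Reaction term: ξ·ΔH°_rxn = 83.52 × -47.9 = -4000.6 kJ/min
Sensible, feed 210→25 °C: -2624 kJ/min
Outlet flows (mol/min): A 156.48, B 83.52
Sensible, products 25→128 °C: 1472.1 kJ/min
Q = ΔH = -5152.5 kJ/min = -85.875 kW
Heat removed = 85.875 kW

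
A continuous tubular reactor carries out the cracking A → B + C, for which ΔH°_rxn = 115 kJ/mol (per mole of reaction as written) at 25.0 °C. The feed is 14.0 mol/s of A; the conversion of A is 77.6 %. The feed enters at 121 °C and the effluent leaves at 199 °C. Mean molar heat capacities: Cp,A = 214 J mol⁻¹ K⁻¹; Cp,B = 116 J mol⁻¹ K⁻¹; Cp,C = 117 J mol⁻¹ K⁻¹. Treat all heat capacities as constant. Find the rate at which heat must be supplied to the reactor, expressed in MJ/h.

Q_in = 5470 MJ/h

Extent of reaction ξ = 0.776 × 14.0 = 10.864 mol/s
Reaction term: ξ·ΔH°_rxn = 10.864 × 115 = 1249.4 kJ/s
Sensible, feed 121→25 °C: -287.62 kJ/s
Outlet flows (mol/s): A 3.136, B 10.864, C 10.864
Sensible, products 25→199 °C: 557.22 kJ/s
Q = ΔH = 1519 kJ/s = 1519 kW
Heat supplied = 5468.3 MJ/h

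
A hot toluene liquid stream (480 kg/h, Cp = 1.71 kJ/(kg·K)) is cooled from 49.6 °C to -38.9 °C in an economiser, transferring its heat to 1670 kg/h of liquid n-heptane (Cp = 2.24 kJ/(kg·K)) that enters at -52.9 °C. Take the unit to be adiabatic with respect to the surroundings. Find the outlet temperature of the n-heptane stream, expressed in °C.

Heat released by hot stream: Q = 480 × 1.71 × (49.6 − -38.9) = 72641 kJ/h
Energy balance on cold side (adiabatic exchanger): Q = ṁ_c·Cp_c·(T_c,out − T_c,in)
T_c,out = -52.9 + 72641/(1670 × 2.24) = -33.481 °C

T_c,out = -33.5 °C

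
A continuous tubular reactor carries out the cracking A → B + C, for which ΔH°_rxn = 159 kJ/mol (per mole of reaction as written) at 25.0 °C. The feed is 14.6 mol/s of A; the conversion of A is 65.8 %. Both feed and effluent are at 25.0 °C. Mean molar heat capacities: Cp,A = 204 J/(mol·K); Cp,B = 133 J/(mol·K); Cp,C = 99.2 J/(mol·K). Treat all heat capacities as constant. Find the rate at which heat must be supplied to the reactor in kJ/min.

Q_in = 91600 kJ/min

Extent of reaction ξ = 0.658 × 14.6 = 9.6068 mol/s
Reaction term: ξ·ΔH°_rxn = 9.6068 × 159 = 1527.5 kJ/s
Q = ΔH = 1527.5 kJ/s = 1527.5 kW
Heat supplied = 91649 kJ/min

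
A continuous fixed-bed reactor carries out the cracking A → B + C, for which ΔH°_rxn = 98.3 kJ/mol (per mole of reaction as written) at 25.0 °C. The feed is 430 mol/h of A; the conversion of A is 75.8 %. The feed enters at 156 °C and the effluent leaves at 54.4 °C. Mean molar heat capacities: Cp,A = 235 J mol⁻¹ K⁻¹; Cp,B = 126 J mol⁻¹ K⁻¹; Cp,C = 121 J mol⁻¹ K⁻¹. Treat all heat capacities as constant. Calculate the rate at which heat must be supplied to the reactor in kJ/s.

Extent of reaction ξ = 0.758 × 430 = 325.94 mol/h
Reaction term: ξ·ΔH°_rxn = 325.94 × 98.3 = 32040 kJ/h
Sensible, feed 156→25 °C: -13238 kJ/h
Outlet flows (mol/h): A 104.06, B 325.94, C 325.94
Sensible, products 25→54.4 °C: 3085.9 kJ/h
Q = ΔH = 21888 kJ/h = 6.0801 kW
Heat supplied = 6.0801 kJ/s

Q_in = 6.08 kJ/s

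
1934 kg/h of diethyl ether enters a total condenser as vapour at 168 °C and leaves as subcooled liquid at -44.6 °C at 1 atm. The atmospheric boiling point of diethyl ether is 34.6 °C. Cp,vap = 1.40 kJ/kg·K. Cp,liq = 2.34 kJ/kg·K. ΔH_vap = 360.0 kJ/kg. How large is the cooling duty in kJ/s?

Q_c = 393 kJ/s

vapour 168→34.6 °C: -186.76 kJ/kg
condensation at 34.6 °C: -360 kJ/kg
liquid 34.6→-44.6 °C: -185.33 kJ/kg
Δh = -186.76 + -360 + -185.33 = -732.09 kJ/kg
Q = ṁ·Δh = 1934 kg/h × -732.09 kJ/kg = -1.4159e+06 kJ/h
|Q| = 393.29 kW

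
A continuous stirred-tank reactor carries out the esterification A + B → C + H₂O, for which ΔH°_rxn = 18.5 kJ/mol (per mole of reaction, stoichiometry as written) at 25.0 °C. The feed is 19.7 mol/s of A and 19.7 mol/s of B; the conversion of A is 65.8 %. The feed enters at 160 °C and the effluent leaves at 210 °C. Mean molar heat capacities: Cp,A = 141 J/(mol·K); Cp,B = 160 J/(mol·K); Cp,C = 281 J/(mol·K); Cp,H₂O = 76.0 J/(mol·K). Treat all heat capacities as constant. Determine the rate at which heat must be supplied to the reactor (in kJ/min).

Q_in = 40200 kJ/min

Extent of reaction ξ = 0.658 × 19.7 = 12.963 mol/s
Reaction term: ξ·ΔH°_rxn = 12.963 × 18.5 = 239.81 kJ/s
Sensible, feed 160→25 °C: -800.51 kJ/s
Outlet flows (mol/s): A 6.7374, B 6.7374, C 12.963, H₂O 12.963
Sensible, products 25→210 °C: 1231.3 kJ/s
Q = ΔH = 670.59 kJ/s = 670.59 kW
Heat supplied = 40235 kJ/min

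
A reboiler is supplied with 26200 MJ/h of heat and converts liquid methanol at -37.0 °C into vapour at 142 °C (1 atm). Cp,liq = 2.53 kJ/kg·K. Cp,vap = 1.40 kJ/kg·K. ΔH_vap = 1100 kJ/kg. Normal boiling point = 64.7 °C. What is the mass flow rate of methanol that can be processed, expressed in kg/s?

ṁ = 4.97 kg/s

Δh = 2.53×(64.7−-37.0) + 1100 + 1.40×(142−64.7) = 1465.5 kJ/kg
Q = 26200 MJ/h = 7277.8 kJ/s = 7277.8 kJ/s
ṁ = Q/Δh = 7277.8 / 1465.5 = 4.966 kg/s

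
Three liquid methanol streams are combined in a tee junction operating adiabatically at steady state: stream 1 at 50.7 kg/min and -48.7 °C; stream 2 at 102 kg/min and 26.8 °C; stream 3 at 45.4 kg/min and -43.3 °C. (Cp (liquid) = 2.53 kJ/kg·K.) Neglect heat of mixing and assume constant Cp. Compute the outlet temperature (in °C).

T_out = -8.59 °C

No heat crosses the boundary, so H_out = H_in.
T_out = Σ ṁᵢCp,ᵢTᵢ / Σ ṁᵢCp,ᵢ
      = -4304.3 / 501.19 = -8.5881 °C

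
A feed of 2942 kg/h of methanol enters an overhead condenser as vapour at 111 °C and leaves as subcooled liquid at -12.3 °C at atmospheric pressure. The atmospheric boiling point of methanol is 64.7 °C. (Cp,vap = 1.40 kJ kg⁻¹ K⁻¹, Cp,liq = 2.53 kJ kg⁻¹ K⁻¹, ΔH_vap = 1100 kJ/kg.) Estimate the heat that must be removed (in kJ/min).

vapour 111→64.7 °C: -64.82 kJ/kg
condensation at 64.7 °C: -1100 kJ/kg
liquid 64.7→-12.3 °C: -194.81 kJ/kg
Δh = -64.82 + -1100 + -194.81 = -1359.6 kJ/kg
Q = ṁ·Δh = 2942 kg/h × -1359.6 kJ/kg = -4e+06 kJ/h
|Q| = 1111.1 kW = 66667 kJ/min

Q_c = 66700 kJ/min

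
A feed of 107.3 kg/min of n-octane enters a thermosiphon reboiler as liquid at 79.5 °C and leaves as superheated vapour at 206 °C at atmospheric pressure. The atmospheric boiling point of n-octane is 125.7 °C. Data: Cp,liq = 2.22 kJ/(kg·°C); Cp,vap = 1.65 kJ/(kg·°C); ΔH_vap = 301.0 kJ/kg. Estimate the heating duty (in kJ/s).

Q = 959 kJ/s

liquid 79.5→125.7 °C: 102.56 kJ/kg
vaporisation at 125.7 °C: 301 kJ/kg
vapour 125.7→206 °C: 132.49 kJ/kg
Δh = 102.56 + 301 + 132.49 = 536.06 kJ/kg
Q = ṁ·Δh = 107.3 kg/min × 536.06 kJ/kg = 57519 kJ/min
|Q| = 958.65 kW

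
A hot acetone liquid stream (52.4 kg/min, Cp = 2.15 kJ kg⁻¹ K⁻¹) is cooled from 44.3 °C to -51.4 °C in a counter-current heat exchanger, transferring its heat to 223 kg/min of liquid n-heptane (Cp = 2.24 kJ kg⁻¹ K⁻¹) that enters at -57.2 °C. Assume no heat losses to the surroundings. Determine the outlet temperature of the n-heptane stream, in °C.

T_c,out = -35.6 °C

Heat released by hot stream: Q = 52.4 × 2.15 × (44.3 − -51.4) = 10782 kJ/min
Energy balance on cold side (adiabatic exchanger): Q = ṁ_c·Cp_c·(T_c,out − T_c,in)
T_c,out = -57.2 + 10782/(223 × 2.24) = -35.616 °C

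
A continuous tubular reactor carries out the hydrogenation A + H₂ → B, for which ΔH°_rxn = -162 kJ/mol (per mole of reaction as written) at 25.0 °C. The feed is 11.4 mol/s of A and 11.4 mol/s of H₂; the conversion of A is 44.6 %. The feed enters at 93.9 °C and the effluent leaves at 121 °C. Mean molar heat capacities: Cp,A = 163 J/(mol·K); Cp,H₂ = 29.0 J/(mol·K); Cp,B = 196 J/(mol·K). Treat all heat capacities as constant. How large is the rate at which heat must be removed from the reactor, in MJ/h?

Q_out = 2740 MJ/h

Extent of reaction ξ = 0.446 × 11.4 = 5.0844 mol/s
Reaction term: ξ·ΔH°_rxn = 5.0844 × -162 = -823.67 kJ/s
Sensible, feed 93.9→25 °C: -150.81 kJ/s
Outlet flows (mol/s): A 6.3156, H₂ 6.3156, B 5.0844
Sensible, products 25→121 °C: 212.08 kJ/s
Q = ΔH = -762.4 kJ/s = -762.4 kW
Heat removed = 2744.7 MJ/h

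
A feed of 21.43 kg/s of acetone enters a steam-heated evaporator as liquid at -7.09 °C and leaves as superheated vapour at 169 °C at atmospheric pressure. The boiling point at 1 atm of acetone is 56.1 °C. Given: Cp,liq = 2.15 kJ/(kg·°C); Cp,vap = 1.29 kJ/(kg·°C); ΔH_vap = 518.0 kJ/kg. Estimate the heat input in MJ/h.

liquid -7.09→56.1 °C: 135.86 kJ/kg
vaporisation at 56.1 °C: 518 kJ/kg
vapour 56.1→169 °C: 145.64 kJ/kg
Δh = 135.86 + 518 + 145.64 = 799.5 kJ/kg
Q = ṁ·Δh = 21.43 kg/s × 799.5 kJ/kg = 17133 kJ/s
|Q| = 17133 kW = 61680 MJ/h

Q = 61700 MJ/h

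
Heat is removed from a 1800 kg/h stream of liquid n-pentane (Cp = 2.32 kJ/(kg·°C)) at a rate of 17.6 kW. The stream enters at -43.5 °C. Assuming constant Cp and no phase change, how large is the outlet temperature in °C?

Q = 17.6 kW = 63360 kJ/h
ΔT = Q/(ṁ·Cp) = 63360/(1800×2.32) = 15.172 K
T_out = -43.5 − 15.172 = -58.672 °C

T_out = -58.7 °C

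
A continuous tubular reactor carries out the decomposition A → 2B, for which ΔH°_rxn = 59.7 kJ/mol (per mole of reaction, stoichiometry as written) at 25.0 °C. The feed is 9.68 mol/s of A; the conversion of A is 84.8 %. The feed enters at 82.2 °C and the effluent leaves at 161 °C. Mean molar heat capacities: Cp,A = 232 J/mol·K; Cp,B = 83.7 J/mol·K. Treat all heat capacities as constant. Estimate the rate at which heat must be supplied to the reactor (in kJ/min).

Q_in = 35700 kJ/min

Extent of reaction ξ = 0.848 × 9.68 = 8.2086 mol/s
Reaction term: ξ·ΔH°_rxn = 8.2086 × 59.7 = 490.06 kJ/s
Sensible, feed 82.2→25 °C: -128.46 kJ/s
Outlet flows (mol/s): A 1.4714, B 16.417
Sensible, products 25→161 °C: 233.31 kJ/s
Q = ΔH = 594.9 kJ/s = 594.9 kW
Heat supplied = 35694 kJ/min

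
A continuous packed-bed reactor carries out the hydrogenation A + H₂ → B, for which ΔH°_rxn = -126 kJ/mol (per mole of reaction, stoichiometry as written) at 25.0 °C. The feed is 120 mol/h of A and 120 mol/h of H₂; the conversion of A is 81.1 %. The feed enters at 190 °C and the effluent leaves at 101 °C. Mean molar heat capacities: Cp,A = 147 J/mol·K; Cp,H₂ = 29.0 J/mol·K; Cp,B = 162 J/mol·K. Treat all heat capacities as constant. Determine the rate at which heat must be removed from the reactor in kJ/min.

Q_out = 237 kJ/min

Extent of reaction ξ = 0.811 × 120 = 97.32 mol/h
Reaction term: ξ·ΔH°_rxn = 97.32 × -126 = -12262 kJ/h
Sensible, feed 190→25 °C: -3484.8 kJ/h
Outlet flows (mol/h): A 22.68, H₂ 22.68, B 97.32
Sensible, products 25→101 °C: 1501.6 kJ/h
Q = ΔH = -14246 kJ/h = -3.9571 kW
Heat removed = 237.43 kJ/min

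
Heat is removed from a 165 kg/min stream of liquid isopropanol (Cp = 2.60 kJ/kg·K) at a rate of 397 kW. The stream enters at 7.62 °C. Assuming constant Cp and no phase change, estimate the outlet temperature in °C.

T_out = -47.9 °C

Q = 397 kW = 23820 kJ/min
ΔT = Q/(ṁ·Cp) = 23820/(165×2.60) = 55.524 K
T_out = 7.62 − 55.524 = -47.904 °C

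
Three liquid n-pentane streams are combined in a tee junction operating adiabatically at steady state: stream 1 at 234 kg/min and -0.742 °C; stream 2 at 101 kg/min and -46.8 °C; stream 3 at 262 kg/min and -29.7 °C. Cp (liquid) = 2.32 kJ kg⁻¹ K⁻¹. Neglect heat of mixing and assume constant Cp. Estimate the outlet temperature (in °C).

T_out = -21.2 °C

Energy balance with Q = 0: Σ ṁᵢCp,ᵢ(T_out − Tᵢ) = 0
T_out = Σ ṁᵢCp,ᵢTᵢ / Σ ṁᵢCp,ᵢ
      = -29422 / 1385 = -21.243 °C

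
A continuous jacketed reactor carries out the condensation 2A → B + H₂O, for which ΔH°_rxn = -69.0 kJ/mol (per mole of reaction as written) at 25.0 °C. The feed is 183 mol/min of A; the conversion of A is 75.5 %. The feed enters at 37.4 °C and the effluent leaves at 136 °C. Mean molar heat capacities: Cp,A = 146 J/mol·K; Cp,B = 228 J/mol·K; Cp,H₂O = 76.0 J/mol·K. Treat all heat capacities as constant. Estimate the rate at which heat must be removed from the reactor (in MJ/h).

Extent of reaction ξ = 0.755 × 183 / 2 = 69.082 mol/min
Reaction term: ξ·ΔH°_rxn = 69.082 × -69.0 = -4766.7 kJ/min
Sensible, feed 37.4→25 °C: -331.3 kJ/min
Outlet flows (mol/min): A 44.835, B 69.082, H₂O 69.082
Sensible, products 25→136 °C: 3057.7 kJ/min
Q = ΔH = -2040.3 kJ/min = -34.005 kW
Heat removed = 122.42 MJ/h

Q_out = 122 MJ/h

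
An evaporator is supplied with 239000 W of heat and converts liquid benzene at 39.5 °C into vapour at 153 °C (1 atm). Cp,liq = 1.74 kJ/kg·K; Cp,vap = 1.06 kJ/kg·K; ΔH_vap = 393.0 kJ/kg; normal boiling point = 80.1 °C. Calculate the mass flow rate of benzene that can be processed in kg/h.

Δh = 1.74×(80.1−39.5) + 393.0 + 1.06×(153−80.1) = 540.92 kJ/kg
Q = 239000 W = 239 kJ/s = 860400 kJ/h
ṁ = Q/Δh = 860400 / 540.92 = 1590.6 kg/h

ṁ = 1590 kg/h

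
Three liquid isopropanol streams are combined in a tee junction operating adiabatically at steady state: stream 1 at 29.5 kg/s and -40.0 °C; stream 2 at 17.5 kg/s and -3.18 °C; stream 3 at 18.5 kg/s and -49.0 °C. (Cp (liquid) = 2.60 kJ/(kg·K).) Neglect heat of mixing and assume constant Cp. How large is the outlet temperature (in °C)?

T_out = -32.7 °C

Energy balance with Q = 0: Σ ṁᵢCp,ᵢ(T_out − Tᵢ) = 0
Σ ṁᵢCp,ᵢTᵢ = 29.5×2.60×-40.0 + 17.5×2.60×-3.18 + 18.5×2.60×-49.0 = -5569.6
Σ ṁᵢCp,ᵢ = 29.5×2.60 + 17.5×2.60 + 18.5×2.60 = 170.3
T_out = -5569.6 / 170.3 = -32.705 °C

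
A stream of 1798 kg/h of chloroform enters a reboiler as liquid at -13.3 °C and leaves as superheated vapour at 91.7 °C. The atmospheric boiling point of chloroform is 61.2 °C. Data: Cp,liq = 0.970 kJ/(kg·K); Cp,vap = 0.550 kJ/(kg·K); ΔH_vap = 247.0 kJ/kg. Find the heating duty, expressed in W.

Q = 168000 W

liquid -13.3→61.2 °C: 72.265 kJ/kg
vaporisation at 61.2 °C: 247 kJ/kg
vapour 61.2→91.7 °C: 16.775 kJ/kg
Δh = 72.265 + 247 + 16.775 = 336.04 kJ/kg
Q = ṁ·Δh = 1798 kg/h × 336.04 kJ/kg = 604200 kJ/h
|Q| = 167.83 kW = 167830 W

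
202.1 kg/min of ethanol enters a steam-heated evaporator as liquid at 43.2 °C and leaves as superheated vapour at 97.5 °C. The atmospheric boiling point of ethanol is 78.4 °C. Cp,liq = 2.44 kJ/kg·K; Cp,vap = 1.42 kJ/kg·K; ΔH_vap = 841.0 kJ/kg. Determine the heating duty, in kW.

Q = 3210 kW

liquid 43.2→78.4 °C: 85.888 kJ/kg
vaporisation at 78.4 °C: 841 kJ/kg
vapour 78.4→97.5 °C: 27.122 kJ/kg
Δh = 85.888 + 841 + 27.122 = 954.01 kJ/kg
Q = ṁ·Δh = 202.1 kg/min × 954.01 kJ/kg = 192810 kJ/min
|Q| = 3213.4 kW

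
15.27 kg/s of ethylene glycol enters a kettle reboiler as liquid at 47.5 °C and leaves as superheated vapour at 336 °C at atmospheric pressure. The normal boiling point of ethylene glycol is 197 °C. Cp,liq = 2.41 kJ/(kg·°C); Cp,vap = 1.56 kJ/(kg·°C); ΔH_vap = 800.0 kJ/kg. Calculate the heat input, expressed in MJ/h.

Q = 75700 MJ/h

liquid 47.5→197 °C: 360.3 kJ/kg
vaporisation at 197 °C: 800 kJ/kg
vapour 197→336 °C: 216.84 kJ/kg
Δh = 360.3 + 800 + 216.84 = 1377.1 kJ/kg
Q = ṁ·Δh = 15.27 kg/s × 1377.1 kJ/kg = 21029 kJ/s
|Q| = 21029 kW = 75704 MJ/h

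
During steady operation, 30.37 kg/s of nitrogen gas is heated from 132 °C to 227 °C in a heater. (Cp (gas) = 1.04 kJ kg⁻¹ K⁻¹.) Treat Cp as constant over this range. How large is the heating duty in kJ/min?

Q = 180000 kJ/min

Q = ṁ·Cp·ΔT = 30.37 × 1.04 × (227 − 132) = 3000.6 kJ/s
Heating duty = 180030 kJ/min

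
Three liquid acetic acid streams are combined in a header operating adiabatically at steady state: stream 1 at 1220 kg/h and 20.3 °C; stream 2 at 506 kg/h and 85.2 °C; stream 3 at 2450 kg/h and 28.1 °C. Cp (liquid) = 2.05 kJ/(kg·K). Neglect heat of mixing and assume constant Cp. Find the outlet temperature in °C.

Adiabatic, steady state ⇒ Σ ṁᵢCp,ᵢ(T_out − Tᵢ) = 0
Σ ṁᵢCp,ᵢTᵢ = 1220×2.05×20.3 + 506×2.05×85.2 + 2450×2.05×28.1 = 280280
Σ ṁᵢCp,ᵢ = 1220×2.05 + 506×2.05 + 2450×2.05 = 8560.8
T_out = 280280 / 8560.8 = 32.74 °C

T_out = 32.7 °C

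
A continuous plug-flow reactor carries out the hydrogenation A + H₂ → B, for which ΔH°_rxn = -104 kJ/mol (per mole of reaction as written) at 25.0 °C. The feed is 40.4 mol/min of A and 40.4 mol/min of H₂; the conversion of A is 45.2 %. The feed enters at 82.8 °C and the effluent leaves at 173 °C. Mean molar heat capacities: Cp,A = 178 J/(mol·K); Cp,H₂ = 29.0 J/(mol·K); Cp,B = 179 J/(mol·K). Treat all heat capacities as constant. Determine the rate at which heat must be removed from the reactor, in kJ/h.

Q_out = 73200 kJ/h

Extent of reaction ξ = 0.452 × 40.4 = 18.261 mol/min
Reaction term: ξ·ΔH°_rxn = 18.261 × -104 = -1899.1 kJ/min
Sensible, feed 82.8→25 °C: -483.37 kJ/min
Outlet flows (mol/min): A 22.139, H₂ 22.139, B 18.261
Sensible, products 25→173 °C: 1162 kJ/min
Q = ΔH = -1220.5 kJ/min = -20.341 kW
Heat removed = 73228 kJ/h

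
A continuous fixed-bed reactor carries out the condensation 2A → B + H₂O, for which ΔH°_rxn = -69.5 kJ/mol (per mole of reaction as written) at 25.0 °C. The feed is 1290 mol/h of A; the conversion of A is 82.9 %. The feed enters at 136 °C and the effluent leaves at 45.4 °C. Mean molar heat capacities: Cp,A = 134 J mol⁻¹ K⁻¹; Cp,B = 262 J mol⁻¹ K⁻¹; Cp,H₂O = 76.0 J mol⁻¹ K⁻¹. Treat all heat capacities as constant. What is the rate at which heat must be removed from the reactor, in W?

Q_out = 14500 W

Extent of reaction ξ = 0.829 × 1290 / 2 = 534.7 mol/h
Reaction term: ξ·ΔH°_rxn = 534.7 × -69.5 = -37162 kJ/h
Sensible, feed 136→25 °C: -19187 kJ/h
Outlet flows (mol/h): A 220.59, B 534.7, H₂O 534.7
Sensible, products 25→45.4 °C: 4289.9 kJ/h
Q = ΔH = -52060 kJ/h = -14.461 kW
Heat removed = 14461 W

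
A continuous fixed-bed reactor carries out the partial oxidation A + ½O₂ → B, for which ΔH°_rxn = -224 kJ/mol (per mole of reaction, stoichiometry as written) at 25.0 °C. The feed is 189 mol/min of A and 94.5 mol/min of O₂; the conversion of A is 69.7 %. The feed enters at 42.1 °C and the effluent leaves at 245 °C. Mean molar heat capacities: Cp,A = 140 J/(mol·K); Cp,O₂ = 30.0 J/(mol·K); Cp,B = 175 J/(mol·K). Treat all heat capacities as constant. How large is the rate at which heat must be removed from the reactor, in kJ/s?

Extent of reaction ξ = 0.697 × 189 = 131.73 mol/min
Reaction term: ξ·ΔH°_rxn = 131.73 × -224 = -29508 kJ/min
Sensible, feed 42.1→25 °C: -500.94 kJ/min
Outlet flows (mol/min): A 57.267, O₂ 28.633, B 131.73
Sensible, products 25→245 °C: 7024.5 kJ/min
Q = ΔH = -22985 kJ/min = -383.08 kW
Heat removed = 383.08 kJ/s

Q_out = 383 kJ/s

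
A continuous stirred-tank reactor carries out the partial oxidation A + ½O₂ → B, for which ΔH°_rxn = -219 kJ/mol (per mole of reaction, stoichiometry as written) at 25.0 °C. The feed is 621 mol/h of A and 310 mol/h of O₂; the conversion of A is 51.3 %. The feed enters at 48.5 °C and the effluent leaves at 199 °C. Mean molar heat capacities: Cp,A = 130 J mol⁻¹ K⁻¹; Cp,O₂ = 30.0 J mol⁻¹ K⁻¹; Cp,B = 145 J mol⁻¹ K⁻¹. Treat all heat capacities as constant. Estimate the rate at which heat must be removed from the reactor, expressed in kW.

Extent of reaction ξ = 0.513 × 621 = 318.57 mol/h
Reaction term: ξ·ΔH°_rxn = 318.57 × -219 = -69767 kJ/h
Sensible, feed 48.5→25 °C: -2115.7 kJ/h
Outlet flows (mol/h): A 302.43, O₂ 150.71, B 318.57
Sensible, products 25→199 °C: 15665 kJ/h
Q = ΔH = -56218 kJ/h = -15.616 kW
Heat removed = 15.616 kW

Q_out = 15.6 kW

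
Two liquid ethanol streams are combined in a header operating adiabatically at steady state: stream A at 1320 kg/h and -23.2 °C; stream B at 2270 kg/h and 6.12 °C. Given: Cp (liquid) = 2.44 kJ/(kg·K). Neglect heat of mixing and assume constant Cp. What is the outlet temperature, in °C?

Energy balance with Q = 0: Σ ṁᵢCp,ᵢ(T_out − Tᵢ) = 0
Σ ṁᵢCp,ᵢTᵢ = 1320×2.44×-23.2 + 2270×2.44×6.12 = -40825
Σ ṁᵢCp,ᵢ = 1320×2.44 + 2270×2.44 = 8759.6
T_out = -40825 / 8759.6 = -4.6606 °C

T_out = -4.66 °C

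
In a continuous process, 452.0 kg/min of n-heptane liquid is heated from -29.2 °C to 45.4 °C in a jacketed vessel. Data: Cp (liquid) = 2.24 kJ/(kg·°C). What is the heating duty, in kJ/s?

Q = ṁ·Cp·ΔT = 452.0 × 2.24 × (45.4 − -29.2) = 75531 kJ/min
Converting: 75531 / 60 s = 1258.9 kW

Q = 1260 kJ/s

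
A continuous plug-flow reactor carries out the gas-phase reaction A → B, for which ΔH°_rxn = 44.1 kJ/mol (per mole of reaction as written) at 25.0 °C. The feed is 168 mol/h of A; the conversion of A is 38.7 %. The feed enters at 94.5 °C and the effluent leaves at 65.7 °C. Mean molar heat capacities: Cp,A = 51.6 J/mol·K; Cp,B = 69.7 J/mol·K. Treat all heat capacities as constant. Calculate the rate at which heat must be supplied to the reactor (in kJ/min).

Q_in = 44.4 kJ/min

Extent of reaction ξ = 0.387 × 168 = 65.016 mol/h
Reaction term: ξ·ΔH°_rxn = 65.016 × 44.1 = 2867.2 kJ/h
Sensible, feed 94.5→25 °C: -602.48 kJ/h
Outlet flows (mol/h): A 102.98, B 65.016
Sensible, products 25→65.7 °C: 400.72 kJ/h
Q = ΔH = 2665.4 kJ/h = 0.7404 kW
Heat supplied = 44.424 kJ/min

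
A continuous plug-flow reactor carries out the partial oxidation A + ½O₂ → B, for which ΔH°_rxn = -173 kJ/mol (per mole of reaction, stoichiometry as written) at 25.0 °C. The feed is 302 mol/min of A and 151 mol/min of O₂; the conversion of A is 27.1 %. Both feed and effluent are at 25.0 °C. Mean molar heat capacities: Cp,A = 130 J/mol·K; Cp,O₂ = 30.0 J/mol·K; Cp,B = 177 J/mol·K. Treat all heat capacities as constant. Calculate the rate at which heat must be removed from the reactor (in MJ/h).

Q_out = 850 MJ/h

Extent of reaction ξ = 0.271 × 302 = 81.842 mol/min
Reaction term: ξ·ΔH°_rxn = 81.842 × -173 = -14159 kJ/min
Q = ΔH = -14159 kJ/min = -235.98 kW
Heat removed = 849.52 MJ/h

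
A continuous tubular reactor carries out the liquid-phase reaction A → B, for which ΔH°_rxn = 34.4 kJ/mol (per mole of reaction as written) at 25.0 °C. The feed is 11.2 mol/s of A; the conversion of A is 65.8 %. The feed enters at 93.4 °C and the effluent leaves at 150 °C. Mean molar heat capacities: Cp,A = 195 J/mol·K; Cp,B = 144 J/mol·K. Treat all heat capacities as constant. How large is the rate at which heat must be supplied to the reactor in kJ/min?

Extent of reaction ξ = 0.658 × 11.2 = 7.3696 mol/s
Reaction term: ξ·ΔH°_rxn = 7.3696 × 34.4 = 253.51 kJ/s
Sensible, feed 93.4→25 °C: -149.39 kJ/s
Outlet flows (mol/s): A 3.8304, B 7.3696
Sensible, products 25→150 °C: 226.02 kJ/s
Q = ΔH = 330.15 kJ/s = 330.15 kW
Heat supplied = 19809 kJ/min

Q_in = 19800 kJ/min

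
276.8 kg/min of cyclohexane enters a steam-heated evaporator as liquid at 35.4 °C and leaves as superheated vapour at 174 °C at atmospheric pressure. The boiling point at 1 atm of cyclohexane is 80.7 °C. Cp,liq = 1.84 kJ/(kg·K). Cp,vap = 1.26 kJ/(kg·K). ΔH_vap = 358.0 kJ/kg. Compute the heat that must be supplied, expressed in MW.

liquid 35.4→80.7 °C: 83.352 kJ/kg
vaporisation at 80.7 °C: 358 kJ/kg
vapour 80.7→174 °C: 117.56 kJ/kg
Δh = 83.352 + 358 + 117.56 = 558.91 kJ/kg
Q = ṁ·Δh = 276.8 kg/min × 558.91 kJ/kg = 154710 kJ/min
|Q| = 2578.4 kW = 2.5784 MW

Q = 2.58 MW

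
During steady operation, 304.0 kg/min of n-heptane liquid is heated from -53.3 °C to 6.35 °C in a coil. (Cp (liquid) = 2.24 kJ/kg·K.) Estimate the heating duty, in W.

Q = ṁ·Cp·ΔT = 304.0 × 2.24 × (6.35 − -53.3) = 40619 kJ/min
Converting: 40619 / 60 s = 676.99 kW
Heating duty = 676990 W

Q = 677000 W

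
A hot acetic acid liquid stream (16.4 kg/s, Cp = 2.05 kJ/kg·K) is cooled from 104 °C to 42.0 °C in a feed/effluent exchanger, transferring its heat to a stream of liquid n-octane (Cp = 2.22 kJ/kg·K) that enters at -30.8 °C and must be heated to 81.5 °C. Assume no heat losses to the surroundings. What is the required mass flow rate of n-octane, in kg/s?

Heat released by hot stream: Q = 16.4 × 2.05 × (104 − 42.0) = 2084.4 kJ/s
Energy balance on cold side (adiabatic exchanger): Q = ṁ_c·Cp_c·(T_c,out − T_c,in)
ṁ_c = 2084.4 / [2.22 × (81.5 − -30.8)] = 8.361 kg/s

ṁ_c = 8.36 kg/s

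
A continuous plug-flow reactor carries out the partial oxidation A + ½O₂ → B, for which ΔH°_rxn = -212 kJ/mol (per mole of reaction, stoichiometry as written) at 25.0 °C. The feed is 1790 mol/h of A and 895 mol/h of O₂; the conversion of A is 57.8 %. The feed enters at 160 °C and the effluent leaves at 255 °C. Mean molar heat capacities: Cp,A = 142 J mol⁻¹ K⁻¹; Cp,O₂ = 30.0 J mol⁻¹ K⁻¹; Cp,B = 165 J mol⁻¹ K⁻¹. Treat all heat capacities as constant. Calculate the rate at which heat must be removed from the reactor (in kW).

Extent of reaction ξ = 0.578 × 1790 = 1034.6 mol/h
Reaction term: ξ·ΔH°_rxn = 1034.6 × -212 = -219340 kJ/h
Sensible, feed 160→25 °C: -37939 kJ/h
Outlet flows (mol/h): A 755.38, O₂ 377.69, B 1034.6
Sensible, products 25→255 °C: 66541 kJ/h
Q = ΔH = -190740 kJ/h = -52.983 kW
Heat removed = 52.983 kW

Q_out = 53.0 kW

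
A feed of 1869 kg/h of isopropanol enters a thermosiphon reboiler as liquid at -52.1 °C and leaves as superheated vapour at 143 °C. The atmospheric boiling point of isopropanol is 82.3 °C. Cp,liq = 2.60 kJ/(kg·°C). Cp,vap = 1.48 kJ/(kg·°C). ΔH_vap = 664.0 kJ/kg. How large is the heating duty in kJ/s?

Q = 573 kJ/s

liquid -52.1→82.3 °C: 349.44 kJ/kg
vaporisation at 82.3 °C: 664 kJ/kg
vapour 82.3→143 °C: 89.836 kJ/kg
Δh = 349.44 + 664 + 89.836 = 1103.3 kJ/kg
Q = ṁ·Δh = 1869 kg/h × 1103.3 kJ/kg = 2.062e+06 kJ/h
|Q| = 572.78 kW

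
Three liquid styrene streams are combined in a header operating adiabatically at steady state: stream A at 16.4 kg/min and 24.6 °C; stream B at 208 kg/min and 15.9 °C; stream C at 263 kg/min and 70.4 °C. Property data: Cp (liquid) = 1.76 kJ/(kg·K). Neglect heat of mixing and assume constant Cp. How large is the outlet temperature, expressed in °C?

T_out = 45.6 °C

No heat crosses the boundary, so H_out = H_in.
T_out = Σ ṁᵢCp,ᵢTᵢ / Σ ṁᵢCp,ᵢ
      = 39117 / 857.82 = 45.601 °C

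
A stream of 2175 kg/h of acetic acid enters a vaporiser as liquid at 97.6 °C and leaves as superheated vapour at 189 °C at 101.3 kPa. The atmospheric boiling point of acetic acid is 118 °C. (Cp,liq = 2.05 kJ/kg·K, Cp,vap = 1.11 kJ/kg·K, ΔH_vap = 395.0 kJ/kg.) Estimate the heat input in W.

liquid 97.6→118 °C: 41.82 kJ/kg
vaporisation at 118 °C: 395 kJ/kg
vapour 118→189 °C: 78.81 kJ/kg
Δh = 41.82 + 395 + 78.81 = 515.63 kJ/kg
Q = ṁ·Δh = 2175 kg/h × 515.63 kJ/kg = 1.1215e+06 kJ/h
|Q| = 311.53 kW = 311530 W

Q = 312000 W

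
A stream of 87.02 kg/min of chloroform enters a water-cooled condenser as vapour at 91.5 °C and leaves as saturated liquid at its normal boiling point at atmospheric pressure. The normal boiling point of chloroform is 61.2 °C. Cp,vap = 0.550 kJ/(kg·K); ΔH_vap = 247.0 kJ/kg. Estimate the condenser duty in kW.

vapour 91.5→61.2 °C: -16.665 kJ/kg
condensation at 61.2 °C: -247 kJ/kg
Δh = -16.665 + -247 = -263.67 kJ/kg
Q = ṁ·Δh = 87.02 kg/min × -263.67 kJ/kg = -22944 kJ/min
|Q| = 382.4 kW

Q_c = 382 kW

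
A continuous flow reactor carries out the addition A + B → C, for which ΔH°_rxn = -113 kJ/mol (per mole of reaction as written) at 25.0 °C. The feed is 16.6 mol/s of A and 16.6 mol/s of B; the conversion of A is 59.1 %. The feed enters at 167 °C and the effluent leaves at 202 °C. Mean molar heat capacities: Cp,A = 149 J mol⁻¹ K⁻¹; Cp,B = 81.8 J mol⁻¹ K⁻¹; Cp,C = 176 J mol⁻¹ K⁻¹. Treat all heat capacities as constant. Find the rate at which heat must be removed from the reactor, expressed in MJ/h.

Q_out = 3850 MJ/h

Extent of reaction ξ = 0.591 × 16.6 = 9.8106 mol/s
Reaction term: ξ·ΔH°_rxn = 9.8106 × -113 = -1108.6 kJ/s
Sensible, feed 167→25 °C: -544.04 kJ/s
Outlet flows (mol/s): A 6.7894, B 6.7894, C 9.8106
Sensible, products 25→202 °C: 582.98 kJ/s
Q = ΔH = -1069.7 kJ/s = -1069.7 kW
Heat removed = 3850.8 MJ/h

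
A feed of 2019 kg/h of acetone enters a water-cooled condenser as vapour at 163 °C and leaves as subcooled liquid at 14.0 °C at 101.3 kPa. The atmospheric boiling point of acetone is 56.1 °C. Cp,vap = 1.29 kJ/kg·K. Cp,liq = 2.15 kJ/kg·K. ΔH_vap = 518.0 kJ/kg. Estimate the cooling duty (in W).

Q_c = 419000 W

vapour 163→56.1 °C: -137.9 kJ/kg
condensation at 56.1 °C: -518 kJ/kg
liquid 56.1→14.0 °C: -90.515 kJ/kg
Δh = -137.9 + -518 + -90.515 = -746.42 kJ/kg
Q = ṁ·Δh = 2019 kg/h × -746.42 kJ/kg = -1.507e+06 kJ/h
|Q| = 418.61 kW = 418610 W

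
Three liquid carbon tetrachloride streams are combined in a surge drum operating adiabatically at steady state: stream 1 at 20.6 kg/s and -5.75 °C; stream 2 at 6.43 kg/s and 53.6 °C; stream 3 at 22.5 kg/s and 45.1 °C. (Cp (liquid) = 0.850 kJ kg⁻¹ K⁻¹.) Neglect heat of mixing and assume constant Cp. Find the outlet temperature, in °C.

T_out = 25.1 °C

No heat crosses the boundary, so H_out = H_in.
T_out = Σ ṁᵢCp,ᵢTᵢ / Σ ṁᵢCp,ᵢ
      = 1054.8 / 42.101 = 25.054 °C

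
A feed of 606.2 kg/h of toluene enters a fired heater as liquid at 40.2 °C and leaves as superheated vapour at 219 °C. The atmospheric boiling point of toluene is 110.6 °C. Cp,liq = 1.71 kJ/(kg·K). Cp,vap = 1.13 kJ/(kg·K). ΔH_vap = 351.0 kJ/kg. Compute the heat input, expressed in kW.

liquid 40.2→110.6 °C: 120.38 kJ/kg
vaporisation at 110.6 °C: 351 kJ/kg
vapour 110.6→219 °C: 122.49 kJ/kg
Δh = 120.38 + 351 + 122.49 = 593.88 kJ/kg
Q = ṁ·Δh = 606.2 kg/h × 593.88 kJ/kg = 360010 kJ/h
|Q| = 100 kW

Q = 100 kW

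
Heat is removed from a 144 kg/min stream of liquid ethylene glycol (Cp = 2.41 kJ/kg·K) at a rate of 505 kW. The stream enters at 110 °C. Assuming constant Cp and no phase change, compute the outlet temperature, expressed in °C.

Q = 505 kW = 30300 kJ/min
ΔT = Q/(ṁ·Cp) = 30300/(144×2.41) = 87.31 K
T_out = 110 − 87.31 = 22.69 °C

T_out = 22.7 °C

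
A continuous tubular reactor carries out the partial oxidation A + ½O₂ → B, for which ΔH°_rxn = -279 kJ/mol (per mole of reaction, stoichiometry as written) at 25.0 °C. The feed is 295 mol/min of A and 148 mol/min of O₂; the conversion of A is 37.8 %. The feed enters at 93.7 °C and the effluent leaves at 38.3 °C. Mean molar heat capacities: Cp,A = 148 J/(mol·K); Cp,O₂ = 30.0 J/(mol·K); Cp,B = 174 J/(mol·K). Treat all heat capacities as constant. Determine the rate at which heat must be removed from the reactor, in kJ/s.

Extent of reaction ξ = 0.378 × 295 = 111.51 mol/min
Reaction term: ξ·ΔH°_rxn = 111.51 × -279 = -31111 kJ/min
Sensible, feed 93.7→25 °C: -3304.5 kJ/min
Outlet flows (mol/min): A 183.49, O₂ 92.245, B 111.51
Sensible, products 25→38.3 °C: 656.04 kJ/min
Q = ΔH = -33760 kJ/min = -562.66 kW
Heat removed = 562.66 kJ/s

Q_out = 563 kJ/s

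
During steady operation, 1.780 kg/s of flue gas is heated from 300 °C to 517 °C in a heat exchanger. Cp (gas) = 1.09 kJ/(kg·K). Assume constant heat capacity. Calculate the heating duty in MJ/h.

Q = ṁ·Cp·ΔT = 1.780 × 1.09 × (517 − 300) = 421.02 kJ/s
Heating duty = 1515.7 MJ/h

Q = 1520 MJ/h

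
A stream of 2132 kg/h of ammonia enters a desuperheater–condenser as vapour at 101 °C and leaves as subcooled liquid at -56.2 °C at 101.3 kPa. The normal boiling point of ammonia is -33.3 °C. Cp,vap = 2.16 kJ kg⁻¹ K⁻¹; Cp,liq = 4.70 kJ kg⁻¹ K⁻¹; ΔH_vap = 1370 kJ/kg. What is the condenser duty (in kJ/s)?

vapour 101→-33.3 °C: -290.09 kJ/kg
condensation at -33.3 °C: -1370 kJ/kg
liquid -33.3→-56.2 °C: -107.63 kJ/kg
Δh = -290.09 + -1370 + -107.63 = -1767.7 kJ/kg
Q = ṁ·Δh = 2132 kg/h × -1767.7 kJ/kg = -3.7688e+06 kJ/h
|Q| = 1046.9 kW

Q_c = 1050 kJ/s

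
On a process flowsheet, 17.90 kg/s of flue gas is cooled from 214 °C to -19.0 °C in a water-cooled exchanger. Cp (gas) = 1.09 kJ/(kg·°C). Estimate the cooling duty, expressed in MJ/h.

Q = ṁ·Cp·ΔT = 17.90 × 1.09 × (-19.0 − 214) = -4546.1 kJ/s
Cooling duty = 16366 MJ/h

Q_c = 16400 MJ/h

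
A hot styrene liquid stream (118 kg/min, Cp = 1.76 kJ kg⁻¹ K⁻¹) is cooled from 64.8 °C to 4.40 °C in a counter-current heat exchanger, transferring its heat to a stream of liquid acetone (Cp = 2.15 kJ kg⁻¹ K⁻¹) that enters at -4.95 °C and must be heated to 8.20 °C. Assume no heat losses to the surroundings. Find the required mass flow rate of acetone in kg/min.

ṁ_c = 444 kg/min

Heat released by hot stream: Q = 118 × 1.76 × (64.8 − 4.40) = 12544 kJ/min
Energy balance on cold side (adiabatic exchanger): Q = ṁ_c·Cp_c·(T_c,out − T_c,in)
ṁ_c = 12544 / [2.15 × (8.20 − -4.95)] = 443.68 kg/min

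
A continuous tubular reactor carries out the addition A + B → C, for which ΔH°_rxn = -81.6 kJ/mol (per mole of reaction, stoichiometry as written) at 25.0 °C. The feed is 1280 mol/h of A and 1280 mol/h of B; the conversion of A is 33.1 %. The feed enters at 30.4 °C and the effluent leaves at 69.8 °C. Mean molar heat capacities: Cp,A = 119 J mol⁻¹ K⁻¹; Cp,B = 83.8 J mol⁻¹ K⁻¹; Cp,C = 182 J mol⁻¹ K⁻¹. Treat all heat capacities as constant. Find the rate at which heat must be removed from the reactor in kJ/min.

Q_out = 412 kJ/min

Extent of reaction ξ = 0.331 × 1280 = 423.68 mol/h
Reaction term: ξ·ΔH°_rxn = 423.68 × -81.6 = -34572 kJ/h
Sensible, feed 30.4→25 °C: -1401.8 kJ/h
Outlet flows (mol/h): A 856.32, B 856.32, C 423.68
Sensible, products 25→69.8 °C: 11235 kJ/h
Q = ΔH = -24739 kJ/h = -6.8721 kW
Heat removed = 412.32 kJ/min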